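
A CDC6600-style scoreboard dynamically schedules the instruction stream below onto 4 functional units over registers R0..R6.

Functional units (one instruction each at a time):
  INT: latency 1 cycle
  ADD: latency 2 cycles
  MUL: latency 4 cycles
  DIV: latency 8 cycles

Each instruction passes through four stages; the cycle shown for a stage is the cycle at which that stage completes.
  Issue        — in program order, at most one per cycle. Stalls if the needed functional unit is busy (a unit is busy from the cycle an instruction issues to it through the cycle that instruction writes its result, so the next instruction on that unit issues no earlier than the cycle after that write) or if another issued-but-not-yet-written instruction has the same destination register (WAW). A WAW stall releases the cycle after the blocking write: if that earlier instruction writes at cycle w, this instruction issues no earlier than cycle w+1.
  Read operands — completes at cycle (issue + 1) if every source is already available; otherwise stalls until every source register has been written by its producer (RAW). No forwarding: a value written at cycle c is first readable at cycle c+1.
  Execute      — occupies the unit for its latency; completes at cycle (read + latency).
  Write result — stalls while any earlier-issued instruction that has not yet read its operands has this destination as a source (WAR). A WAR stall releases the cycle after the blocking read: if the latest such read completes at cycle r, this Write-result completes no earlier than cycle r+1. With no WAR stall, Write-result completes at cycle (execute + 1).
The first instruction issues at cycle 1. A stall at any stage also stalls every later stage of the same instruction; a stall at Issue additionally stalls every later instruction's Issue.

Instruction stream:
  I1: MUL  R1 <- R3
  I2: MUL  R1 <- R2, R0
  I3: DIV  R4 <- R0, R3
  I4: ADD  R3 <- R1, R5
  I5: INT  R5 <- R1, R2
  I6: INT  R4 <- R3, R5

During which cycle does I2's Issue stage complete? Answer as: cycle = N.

cycle = 8

cycle 1: I1 dispatched to MUL
cycle 2: I1 operands ready
cycle 6: I1 complete
cycle 7: R1←I1
cycle 8: I2 dispatched to MUL
cycle 9: I2 operands ready, I3 dispatched to DIV
cycle 10: I3 operands ready, I4 dispatched to ADD
cycle 11: I5 dispatched to INT
cycle 13: I2 complete
cycle 14: R1←I2
cycle 15: I4 operands ready, I5 operands ready
cycle 16: I5 complete
cycle 17: I4 complete, R5←I5
cycle 18: I3 complete, R3←I4
cycle 19: R4←I3
cycle 20: I6 dispatched to INT
cycle 21: I6 operands ready
cycle 22: I6 complete
cycle 23: R4←I6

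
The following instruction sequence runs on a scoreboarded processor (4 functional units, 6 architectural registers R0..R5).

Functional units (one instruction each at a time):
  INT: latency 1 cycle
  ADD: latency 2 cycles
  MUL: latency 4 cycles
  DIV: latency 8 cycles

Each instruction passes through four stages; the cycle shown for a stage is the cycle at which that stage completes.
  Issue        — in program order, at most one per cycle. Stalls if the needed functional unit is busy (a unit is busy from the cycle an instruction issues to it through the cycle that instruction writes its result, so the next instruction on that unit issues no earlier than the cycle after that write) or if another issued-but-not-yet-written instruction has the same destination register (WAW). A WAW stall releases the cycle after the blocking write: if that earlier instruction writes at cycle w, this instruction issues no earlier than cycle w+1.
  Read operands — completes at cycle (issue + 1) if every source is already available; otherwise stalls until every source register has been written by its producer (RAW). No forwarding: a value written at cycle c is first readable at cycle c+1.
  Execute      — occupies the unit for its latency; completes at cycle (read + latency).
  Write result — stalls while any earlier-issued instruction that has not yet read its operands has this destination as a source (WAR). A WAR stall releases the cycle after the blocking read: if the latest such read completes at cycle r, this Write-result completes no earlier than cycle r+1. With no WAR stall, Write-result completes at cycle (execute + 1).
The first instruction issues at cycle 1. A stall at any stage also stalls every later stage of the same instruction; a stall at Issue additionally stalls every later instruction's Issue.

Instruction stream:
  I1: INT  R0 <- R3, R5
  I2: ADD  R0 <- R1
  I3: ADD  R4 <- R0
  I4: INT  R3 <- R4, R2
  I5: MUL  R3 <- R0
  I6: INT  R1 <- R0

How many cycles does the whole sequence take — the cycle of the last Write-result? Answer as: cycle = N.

I1  is:1  ro:2  ex:3  wr:4
I2  is:5  ro:6  ex:8  wr:9  — WAW R0: wait I1 write@4
I3  is:10  ro:11  ex:13  wr:14  — struct: ADD busy until I2 writes@9
I4  is:11  ro:15  ex:16  wr:17  — RAW R4: wait I3 write@14
I5  is:18  ro:19  ex:23  wr:24  — WAW R3: wait I4 write@17
I6  is:19  ro:20  ex:21  wr:22

cycle = 24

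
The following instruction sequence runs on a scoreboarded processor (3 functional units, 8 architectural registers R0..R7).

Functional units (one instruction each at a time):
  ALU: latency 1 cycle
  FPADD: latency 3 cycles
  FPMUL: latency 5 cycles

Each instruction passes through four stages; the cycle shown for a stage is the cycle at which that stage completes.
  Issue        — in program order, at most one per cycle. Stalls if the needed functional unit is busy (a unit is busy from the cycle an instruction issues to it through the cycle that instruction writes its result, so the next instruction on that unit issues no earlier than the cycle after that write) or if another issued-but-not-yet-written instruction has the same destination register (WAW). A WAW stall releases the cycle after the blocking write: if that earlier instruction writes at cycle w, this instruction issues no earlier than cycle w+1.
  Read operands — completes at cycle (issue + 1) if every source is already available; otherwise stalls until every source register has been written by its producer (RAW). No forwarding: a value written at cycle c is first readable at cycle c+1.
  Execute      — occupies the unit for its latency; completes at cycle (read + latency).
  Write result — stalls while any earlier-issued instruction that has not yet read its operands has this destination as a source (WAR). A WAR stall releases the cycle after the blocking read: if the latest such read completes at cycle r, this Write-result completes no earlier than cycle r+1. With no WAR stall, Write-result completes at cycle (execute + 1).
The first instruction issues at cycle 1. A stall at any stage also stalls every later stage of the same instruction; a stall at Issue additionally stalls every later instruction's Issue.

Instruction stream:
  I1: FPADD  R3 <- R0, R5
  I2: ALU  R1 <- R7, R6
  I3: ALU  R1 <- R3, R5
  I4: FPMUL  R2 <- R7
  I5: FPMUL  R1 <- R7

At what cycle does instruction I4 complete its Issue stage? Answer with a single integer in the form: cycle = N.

cycle = 7

t=1  I1 dispatched to FPADD
t=2  I1 operands ready, I2 dispatched to ALU
t=3  I2 operands ready
t=4  I2 complete
t=5  I1 complete, R1←I2
t=6  R3←I1, I3 dispatched to ALU
t=7  I3 operands ready, I4 dispatched to FPMUL
t=8  I3 complete, I4 operands ready
t=9  R1←I3
t=13  I4 complete
t=14  R2←I4
t=15  I5 dispatched to FPMUL
t=16  I5 operands ready
t=21  I5 complete
t=22  R1←I5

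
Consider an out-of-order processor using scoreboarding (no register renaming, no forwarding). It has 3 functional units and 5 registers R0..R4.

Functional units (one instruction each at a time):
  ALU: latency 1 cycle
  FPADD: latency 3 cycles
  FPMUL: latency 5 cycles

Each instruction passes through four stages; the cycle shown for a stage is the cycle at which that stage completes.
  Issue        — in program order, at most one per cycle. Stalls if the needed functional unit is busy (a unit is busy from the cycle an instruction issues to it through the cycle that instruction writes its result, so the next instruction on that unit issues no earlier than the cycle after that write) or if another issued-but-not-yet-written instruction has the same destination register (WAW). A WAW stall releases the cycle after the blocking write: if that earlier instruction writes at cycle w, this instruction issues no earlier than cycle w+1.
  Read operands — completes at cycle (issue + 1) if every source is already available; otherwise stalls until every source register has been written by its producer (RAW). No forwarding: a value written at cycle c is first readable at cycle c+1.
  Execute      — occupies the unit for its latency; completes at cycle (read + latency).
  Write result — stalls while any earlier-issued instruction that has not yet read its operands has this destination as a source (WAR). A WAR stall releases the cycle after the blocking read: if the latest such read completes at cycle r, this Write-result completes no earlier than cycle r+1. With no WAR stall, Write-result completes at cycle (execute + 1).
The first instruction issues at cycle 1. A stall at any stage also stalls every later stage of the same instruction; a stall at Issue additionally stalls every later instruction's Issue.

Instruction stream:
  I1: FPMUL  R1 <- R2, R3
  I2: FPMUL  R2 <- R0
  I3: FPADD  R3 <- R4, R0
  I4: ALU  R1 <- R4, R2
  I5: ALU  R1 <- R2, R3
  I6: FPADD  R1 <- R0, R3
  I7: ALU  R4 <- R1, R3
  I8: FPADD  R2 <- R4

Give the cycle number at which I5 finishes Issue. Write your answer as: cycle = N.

  I1 | 1 | 2 | 7 | 8
  I2 | 9 | 10 | 15 | 16   struct: FPMUL busy until I1 writes@8
  I3 | 10 | 11 | 14 | 15
  I4 | 11 | 17 | 18 | 19   RAW R2: wait I2 write@16
  I5 | 20 | 21 | 22 | 23   struct: ALU busy until I4 writes@19
  I6 | 24 | 25 | 28 | 29   WAW R1: wait I5 write@23
  I7 | 25 | 30 | 31 | 32   RAW R1: wait I6 write@29
  I8 | 30 | 33 | 36 | 37   struct: FPADD busy until I6 writes@29 · RAW R4: wait I7 write@32

cycle = 20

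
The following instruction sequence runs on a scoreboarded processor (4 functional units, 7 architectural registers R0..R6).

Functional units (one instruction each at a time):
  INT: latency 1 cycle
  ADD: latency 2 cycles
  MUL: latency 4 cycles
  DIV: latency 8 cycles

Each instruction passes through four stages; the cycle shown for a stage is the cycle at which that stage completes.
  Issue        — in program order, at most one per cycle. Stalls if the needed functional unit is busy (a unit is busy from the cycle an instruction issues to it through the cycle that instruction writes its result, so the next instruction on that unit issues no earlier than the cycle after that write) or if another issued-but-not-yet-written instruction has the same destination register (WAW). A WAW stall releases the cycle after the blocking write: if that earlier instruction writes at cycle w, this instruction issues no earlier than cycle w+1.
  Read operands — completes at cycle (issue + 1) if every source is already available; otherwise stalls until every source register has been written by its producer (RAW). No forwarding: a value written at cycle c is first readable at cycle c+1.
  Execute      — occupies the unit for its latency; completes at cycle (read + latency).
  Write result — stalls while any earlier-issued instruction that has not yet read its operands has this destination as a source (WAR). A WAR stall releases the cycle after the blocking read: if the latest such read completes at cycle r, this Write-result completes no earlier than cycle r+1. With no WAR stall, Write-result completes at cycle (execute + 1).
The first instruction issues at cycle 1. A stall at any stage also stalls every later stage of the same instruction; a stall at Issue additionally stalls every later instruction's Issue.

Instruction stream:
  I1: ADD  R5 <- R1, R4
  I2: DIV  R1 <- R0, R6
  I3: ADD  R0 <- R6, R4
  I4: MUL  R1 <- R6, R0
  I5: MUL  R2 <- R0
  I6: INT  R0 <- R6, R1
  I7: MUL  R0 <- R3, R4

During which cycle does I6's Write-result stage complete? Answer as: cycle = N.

cycle = 24

  I1 | 1 | 2 | 4 | 5
  I2 | 2 | 3 | 11 | 12
  I3 | 6 | 7 | 9 | 10   struct: ADD busy until I1 writes@5
  I4 | 13 | 14 | 18 | 19   WAW R1: wait I2 write@12
  I5 | 20 | 21 | 25 | 26   struct: MUL busy until I4 writes@19
  I6 | 21 | 22 | 23 | 24
  I7 | 27 | 28 | 32 | 33   struct: MUL busy until I5 writes@26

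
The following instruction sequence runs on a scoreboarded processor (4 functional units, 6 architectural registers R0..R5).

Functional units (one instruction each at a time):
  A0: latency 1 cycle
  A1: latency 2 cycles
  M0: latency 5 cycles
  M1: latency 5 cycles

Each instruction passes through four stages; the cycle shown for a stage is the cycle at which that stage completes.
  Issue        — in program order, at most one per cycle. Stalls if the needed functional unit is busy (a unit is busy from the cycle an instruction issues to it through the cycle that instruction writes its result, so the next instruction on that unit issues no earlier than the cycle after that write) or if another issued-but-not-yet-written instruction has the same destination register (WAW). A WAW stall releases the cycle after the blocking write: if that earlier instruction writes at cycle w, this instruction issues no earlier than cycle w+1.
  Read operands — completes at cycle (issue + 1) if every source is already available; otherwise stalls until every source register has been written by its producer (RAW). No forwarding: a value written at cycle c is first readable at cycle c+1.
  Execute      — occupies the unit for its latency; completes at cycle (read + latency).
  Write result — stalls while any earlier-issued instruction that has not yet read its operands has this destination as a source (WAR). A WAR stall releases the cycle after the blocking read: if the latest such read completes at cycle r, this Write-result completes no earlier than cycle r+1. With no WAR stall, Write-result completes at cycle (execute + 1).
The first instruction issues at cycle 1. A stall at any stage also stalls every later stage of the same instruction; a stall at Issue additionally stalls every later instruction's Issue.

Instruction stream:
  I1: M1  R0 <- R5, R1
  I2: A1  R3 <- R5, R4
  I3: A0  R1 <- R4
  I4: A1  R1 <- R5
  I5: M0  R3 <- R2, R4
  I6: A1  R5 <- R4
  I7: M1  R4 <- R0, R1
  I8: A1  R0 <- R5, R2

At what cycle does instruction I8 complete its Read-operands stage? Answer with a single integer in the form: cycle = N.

c1: I1 dispatched to M1
c2: I1 operands ready; I2 dispatched to A1
c3: I2 operands ready; I3 dispatched to A0
c4: I3 operands ready
c5: I2 complete; I3 complete
c6: R3←I2; R1←I3
c7: I1 complete; I4 dispatched to A1
c8: R0←I1; I4 operands ready; I5 dispatched to M0
c9: I5 operands ready
c10: I4 complete
c11: R1←I4
c12: I6 dispatched to A1
c13: I6 operands ready; I7 dispatched to M1
c14: I5 complete; I7 operands ready
c15: R3←I5; I6 complete
c16: R5←I6
c17: I8 dispatched to A1
c18: I8 operands ready
c19: I7 complete
c20: R4←I7; I8 complete
c21: R0←I8

cycle = 18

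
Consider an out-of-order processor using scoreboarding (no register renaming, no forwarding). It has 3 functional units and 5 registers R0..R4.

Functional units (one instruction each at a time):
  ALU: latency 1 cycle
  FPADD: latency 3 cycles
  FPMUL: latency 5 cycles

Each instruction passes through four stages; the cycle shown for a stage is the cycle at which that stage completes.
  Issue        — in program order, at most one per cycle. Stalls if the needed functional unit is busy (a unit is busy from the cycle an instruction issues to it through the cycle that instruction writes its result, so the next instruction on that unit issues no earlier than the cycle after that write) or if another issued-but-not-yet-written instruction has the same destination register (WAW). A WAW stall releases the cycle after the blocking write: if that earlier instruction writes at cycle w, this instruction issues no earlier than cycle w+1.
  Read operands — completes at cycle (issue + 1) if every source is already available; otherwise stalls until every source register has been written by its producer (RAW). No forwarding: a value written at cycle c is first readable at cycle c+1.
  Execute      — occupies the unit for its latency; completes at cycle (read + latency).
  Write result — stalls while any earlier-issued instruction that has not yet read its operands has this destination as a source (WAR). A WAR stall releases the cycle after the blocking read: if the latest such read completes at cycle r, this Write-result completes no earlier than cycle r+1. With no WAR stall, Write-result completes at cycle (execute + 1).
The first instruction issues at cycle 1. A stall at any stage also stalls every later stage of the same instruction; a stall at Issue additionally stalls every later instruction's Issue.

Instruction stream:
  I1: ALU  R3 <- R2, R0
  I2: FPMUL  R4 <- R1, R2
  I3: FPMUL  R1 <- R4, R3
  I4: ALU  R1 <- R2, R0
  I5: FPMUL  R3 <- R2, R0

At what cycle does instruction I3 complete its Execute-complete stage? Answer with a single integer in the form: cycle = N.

cycle = 16

[I1] 1/2/3/4
[I2] 2/3/8/9
[I3] 10/11/16/17  (struct: FPMUL busy until I2 writes@9)
[I4] 18/19/20/21  (WAW R1: wait I3 write@17)
[I5] 19/20/25/26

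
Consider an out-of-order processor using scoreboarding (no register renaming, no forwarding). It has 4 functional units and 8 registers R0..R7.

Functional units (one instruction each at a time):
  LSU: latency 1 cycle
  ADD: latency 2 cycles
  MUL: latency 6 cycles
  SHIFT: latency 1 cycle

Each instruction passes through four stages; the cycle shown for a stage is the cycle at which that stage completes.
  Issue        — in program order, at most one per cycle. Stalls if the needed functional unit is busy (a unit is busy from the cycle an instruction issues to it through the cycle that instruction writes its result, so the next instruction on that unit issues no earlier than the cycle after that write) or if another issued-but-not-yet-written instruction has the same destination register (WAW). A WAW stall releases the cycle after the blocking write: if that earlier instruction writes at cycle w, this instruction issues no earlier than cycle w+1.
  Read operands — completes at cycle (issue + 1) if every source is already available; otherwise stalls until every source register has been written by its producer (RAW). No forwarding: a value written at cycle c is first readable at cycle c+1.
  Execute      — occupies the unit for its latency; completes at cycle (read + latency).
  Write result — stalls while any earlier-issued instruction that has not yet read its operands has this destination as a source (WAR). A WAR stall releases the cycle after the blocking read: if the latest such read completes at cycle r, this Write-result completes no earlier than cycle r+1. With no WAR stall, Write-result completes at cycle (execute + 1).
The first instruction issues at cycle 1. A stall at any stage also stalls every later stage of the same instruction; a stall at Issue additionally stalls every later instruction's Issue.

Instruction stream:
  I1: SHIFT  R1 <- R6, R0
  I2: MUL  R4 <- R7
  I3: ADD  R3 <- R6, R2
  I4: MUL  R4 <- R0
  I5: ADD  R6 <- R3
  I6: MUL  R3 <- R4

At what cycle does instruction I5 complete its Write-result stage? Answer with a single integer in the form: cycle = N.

cycle = 16

[I1] 1/2/3/4
[I2] 2/3/9/10
[I3] 3/4/6/7
[I4] 11/12/18/19  (struct: MUL busy until I2 writes@10)
[I5] 12/13/15/16
[I6] 20/21/27/28  (struct: MUL busy until I4 writes@19)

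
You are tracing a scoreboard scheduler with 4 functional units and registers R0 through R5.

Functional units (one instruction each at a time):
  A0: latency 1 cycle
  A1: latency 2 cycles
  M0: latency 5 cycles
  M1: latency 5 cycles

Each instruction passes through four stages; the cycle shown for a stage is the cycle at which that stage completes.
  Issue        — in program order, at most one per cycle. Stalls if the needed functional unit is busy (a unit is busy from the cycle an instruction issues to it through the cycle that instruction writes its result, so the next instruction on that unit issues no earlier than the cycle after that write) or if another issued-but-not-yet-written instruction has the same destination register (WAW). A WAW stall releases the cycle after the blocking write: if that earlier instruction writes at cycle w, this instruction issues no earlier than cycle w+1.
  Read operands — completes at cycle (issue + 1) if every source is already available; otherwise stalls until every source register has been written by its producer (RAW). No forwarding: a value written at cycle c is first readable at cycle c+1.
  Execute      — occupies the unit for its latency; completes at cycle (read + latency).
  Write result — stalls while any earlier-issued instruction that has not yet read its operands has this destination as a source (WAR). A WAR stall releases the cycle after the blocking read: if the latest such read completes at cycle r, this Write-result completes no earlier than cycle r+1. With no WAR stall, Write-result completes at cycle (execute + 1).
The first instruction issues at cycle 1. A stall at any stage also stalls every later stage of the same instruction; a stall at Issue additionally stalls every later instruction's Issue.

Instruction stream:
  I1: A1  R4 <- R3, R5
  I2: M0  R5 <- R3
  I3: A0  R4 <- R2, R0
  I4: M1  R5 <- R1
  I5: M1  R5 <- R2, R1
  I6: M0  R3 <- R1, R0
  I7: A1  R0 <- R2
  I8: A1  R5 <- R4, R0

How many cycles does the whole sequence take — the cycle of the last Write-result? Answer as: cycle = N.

cycle = 30

  I1 | 1 | 2 | 4 | 5
  I2 | 2 | 3 | 8 | 9
  I3 | 6 | 7 | 8 | 9   WAW R4: wait I1 write@5
  I4 | 10 | 11 | 16 | 17   WAW R5: wait I2 write@9
  I5 | 18 | 19 | 24 | 25   struct: M1 busy until I4 writes@17
  I6 | 19 | 20 | 25 | 26
  I7 | 20 | 21 | 23 | 24
  I8 | 26 | 27 | 29 | 30   WAW R5: wait I5 write@25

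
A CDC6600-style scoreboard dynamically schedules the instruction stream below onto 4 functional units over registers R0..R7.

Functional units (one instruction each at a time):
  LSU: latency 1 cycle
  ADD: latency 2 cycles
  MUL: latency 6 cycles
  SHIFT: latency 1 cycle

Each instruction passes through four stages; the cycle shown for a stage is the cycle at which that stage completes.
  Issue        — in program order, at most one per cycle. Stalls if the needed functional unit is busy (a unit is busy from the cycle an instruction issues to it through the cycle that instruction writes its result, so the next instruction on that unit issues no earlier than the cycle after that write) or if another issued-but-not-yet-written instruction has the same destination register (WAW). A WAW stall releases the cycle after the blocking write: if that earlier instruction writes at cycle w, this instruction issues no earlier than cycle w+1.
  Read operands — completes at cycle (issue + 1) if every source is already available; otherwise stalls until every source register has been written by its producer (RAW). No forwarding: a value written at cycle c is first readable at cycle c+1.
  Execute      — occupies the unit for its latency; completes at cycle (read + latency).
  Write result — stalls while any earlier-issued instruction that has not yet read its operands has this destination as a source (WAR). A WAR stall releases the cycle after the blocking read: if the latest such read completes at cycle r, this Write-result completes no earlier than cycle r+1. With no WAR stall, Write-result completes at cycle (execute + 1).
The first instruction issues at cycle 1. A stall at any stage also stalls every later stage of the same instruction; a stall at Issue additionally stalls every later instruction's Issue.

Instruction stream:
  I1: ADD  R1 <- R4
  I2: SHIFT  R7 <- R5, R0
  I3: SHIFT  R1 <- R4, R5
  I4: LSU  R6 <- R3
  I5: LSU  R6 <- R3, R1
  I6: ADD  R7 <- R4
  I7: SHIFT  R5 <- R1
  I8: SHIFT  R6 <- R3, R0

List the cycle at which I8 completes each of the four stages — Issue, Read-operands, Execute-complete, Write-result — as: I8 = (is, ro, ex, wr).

I1  is:1  ro:2  ex:4  wr:5
I2  is:2  ro:3  ex:4  wr:5
I3  is:6  ro:7  ex:8  wr:9  — struct: SHIFT busy until I2 writes@5
I4  is:7  ro:8  ex:9  wr:10
I5  is:11  ro:12  ex:13  wr:14  — struct: LSU busy until I4 writes@10
I6  is:12  ro:13  ex:15  wr:16
I7  is:13  ro:14  ex:15  wr:16
I8  is:17  ro:18  ex:19  wr:20  — struct: SHIFT busy until I7 writes@16

I8 = (17, 18, 19, 20)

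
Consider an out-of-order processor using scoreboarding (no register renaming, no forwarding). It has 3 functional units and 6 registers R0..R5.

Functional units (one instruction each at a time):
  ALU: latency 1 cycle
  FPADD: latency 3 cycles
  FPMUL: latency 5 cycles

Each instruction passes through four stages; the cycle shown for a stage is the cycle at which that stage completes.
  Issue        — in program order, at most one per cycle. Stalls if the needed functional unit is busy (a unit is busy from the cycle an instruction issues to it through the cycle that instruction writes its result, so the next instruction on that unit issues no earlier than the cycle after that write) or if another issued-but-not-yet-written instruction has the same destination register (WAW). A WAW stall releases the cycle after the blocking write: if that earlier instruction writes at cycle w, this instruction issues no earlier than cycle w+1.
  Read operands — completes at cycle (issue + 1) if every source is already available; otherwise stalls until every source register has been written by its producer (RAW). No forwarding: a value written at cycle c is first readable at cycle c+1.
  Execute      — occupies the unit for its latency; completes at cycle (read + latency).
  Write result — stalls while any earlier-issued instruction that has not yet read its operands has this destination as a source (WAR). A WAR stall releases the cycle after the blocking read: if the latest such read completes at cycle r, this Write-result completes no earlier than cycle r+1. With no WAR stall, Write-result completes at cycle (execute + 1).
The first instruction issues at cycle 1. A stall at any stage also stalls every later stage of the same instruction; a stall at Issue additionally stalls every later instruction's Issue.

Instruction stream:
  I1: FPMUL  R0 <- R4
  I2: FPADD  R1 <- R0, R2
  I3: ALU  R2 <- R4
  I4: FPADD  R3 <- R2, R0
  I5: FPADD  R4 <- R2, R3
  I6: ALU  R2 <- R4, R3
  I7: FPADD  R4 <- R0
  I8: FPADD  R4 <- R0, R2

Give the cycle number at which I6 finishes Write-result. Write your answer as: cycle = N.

cycle = 28

I1: IS=1 RO=2 EX=7 WR=8
I2: IS=2 RO=9 EX=12 WR=13  [RAW R0: wait I1 write@8]
I3: IS=3 RO=4 EX=5 WR=10  [WAR R2: wait I2 read@9]
I4: IS=14 RO=15 EX=18 WR=19  [struct: FPADD busy until I2 writes@13]
I5: IS=20 RO=21 EX=24 WR=25  [struct: FPADD busy until I4 writes@19]
I6: IS=21 RO=26 EX=27 WR=28  [RAW R4: wait I5 write@25]
I7: IS=26 RO=27 EX=30 WR=31  [struct: FPADD busy until I5 writes@25]
I8: IS=32 RO=33 EX=36 WR=37  [struct: FPADD busy until I7 writes@31]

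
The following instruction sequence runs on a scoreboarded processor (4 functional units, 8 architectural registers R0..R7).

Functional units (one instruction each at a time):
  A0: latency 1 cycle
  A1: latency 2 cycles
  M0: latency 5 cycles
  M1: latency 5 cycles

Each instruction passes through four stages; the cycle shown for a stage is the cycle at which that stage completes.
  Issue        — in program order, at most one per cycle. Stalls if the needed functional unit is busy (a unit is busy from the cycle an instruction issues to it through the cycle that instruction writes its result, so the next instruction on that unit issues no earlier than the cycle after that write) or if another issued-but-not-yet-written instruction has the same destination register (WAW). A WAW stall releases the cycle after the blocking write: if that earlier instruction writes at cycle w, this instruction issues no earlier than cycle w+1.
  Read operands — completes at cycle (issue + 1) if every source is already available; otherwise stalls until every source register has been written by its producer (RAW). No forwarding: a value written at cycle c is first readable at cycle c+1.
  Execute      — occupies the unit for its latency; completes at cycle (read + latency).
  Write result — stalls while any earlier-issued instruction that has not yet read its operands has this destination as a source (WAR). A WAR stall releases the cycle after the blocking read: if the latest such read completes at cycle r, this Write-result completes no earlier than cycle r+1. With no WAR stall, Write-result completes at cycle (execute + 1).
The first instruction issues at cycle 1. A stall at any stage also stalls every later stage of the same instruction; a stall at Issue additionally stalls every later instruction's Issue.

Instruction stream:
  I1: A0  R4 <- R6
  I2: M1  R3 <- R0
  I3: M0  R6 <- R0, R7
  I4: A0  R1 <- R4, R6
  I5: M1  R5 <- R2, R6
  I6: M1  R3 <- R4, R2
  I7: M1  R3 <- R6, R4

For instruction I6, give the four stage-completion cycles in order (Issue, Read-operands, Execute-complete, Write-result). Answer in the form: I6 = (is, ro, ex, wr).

cycle 1: I1 issues→A0
cycle 2: I1 reads | I2 issues→M1
cycle 3: I1 exec-done | I2 reads | I3 issues→M0
cycle 4: I1 writes R4 | I3 reads
cycle 5: I4 issues→A0
cycle 8: I2 exec-done
cycle 9: I2 writes R3 | I3 exec-done
cycle 10: I3 writes R6 | I5 issues→M1
cycle 11: I4 reads | I5 reads
cycle 12: I4 exec-done
cycle 13: I4 writes R1
cycle 16: I5 exec-done
cycle 17: I5 writes R5
cycle 18: I6 issues→M1
cycle 19: I6 reads
cycle 24: I6 exec-done
cycle 25: I6 writes R3
cycle 26: I7 issues→M1
cycle 27: I7 reads
cycle 32: I7 exec-done
cycle 33: I7 writes R3

I6 = (18, 19, 24, 25)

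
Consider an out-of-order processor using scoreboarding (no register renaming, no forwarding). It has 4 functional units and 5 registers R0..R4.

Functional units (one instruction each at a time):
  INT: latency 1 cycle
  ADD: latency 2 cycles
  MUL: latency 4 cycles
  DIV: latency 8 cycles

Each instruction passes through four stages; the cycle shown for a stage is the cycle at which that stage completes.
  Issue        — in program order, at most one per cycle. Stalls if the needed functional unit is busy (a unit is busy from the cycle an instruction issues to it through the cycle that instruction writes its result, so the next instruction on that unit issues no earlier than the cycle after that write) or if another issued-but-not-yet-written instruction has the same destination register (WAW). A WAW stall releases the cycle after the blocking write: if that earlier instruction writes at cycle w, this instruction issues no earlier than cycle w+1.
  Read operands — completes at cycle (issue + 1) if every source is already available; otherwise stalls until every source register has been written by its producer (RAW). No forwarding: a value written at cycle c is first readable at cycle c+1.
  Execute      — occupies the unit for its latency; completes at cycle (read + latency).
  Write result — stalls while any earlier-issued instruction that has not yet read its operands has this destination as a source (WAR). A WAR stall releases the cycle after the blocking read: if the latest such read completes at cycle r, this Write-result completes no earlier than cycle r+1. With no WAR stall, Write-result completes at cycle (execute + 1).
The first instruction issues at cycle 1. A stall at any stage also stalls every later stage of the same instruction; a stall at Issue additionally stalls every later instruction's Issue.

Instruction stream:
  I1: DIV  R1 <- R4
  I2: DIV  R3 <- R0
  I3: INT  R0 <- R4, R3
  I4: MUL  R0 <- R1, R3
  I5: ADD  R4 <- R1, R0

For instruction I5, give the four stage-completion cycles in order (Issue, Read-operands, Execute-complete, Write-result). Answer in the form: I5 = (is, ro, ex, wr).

I5 = (27, 33, 35, 36)

I1 -> (1, 2, 10, 11)
I2 -> (12, 13, 21, 22)  // struct: DIV busy until I1 writes@11
I3 -> (13, 23, 24, 25)  // RAW R3: wait I2 write@22
I4 -> (26, 27, 31, 32)  // WAW R0: wait I3 write@25
I5 -> (27, 33, 35, 36)  // RAW R0: wait I4 write@32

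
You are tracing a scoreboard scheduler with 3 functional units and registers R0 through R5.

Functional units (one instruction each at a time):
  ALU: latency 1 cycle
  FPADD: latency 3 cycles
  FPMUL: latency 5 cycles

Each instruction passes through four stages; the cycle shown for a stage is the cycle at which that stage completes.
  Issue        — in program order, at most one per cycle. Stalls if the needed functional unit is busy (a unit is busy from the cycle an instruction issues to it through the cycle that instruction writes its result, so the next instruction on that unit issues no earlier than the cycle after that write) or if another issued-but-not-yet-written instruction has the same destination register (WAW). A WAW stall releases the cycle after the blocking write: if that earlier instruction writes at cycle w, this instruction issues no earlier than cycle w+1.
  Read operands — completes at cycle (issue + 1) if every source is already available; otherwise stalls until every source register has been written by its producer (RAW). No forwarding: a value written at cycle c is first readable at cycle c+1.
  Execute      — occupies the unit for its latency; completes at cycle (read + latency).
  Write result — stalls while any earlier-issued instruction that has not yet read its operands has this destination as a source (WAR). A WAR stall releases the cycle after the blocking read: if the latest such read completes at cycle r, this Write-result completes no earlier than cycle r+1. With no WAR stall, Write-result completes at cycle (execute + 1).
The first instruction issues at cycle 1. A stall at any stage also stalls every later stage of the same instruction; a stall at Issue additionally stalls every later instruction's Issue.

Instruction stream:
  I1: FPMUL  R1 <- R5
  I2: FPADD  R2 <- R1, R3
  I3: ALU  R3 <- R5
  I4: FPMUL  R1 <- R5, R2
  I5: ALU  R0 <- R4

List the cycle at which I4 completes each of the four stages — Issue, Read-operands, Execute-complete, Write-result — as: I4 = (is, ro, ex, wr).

c1: I1→FPMUL
c2: I1 RO; I2→FPADD
c3: I3→ALU
c4: I3 RO
c5: I3 EX
c7: I1 EX
c8: I1 WR R1
c9: I2 RO; I4→FPMUL
c10: I3 WR R3
c11: I5→ALU
c12: I2 EX; I5 RO
c13: I2 WR R2; I5 EX
c14: I4 RO; I5 WR R0
c19: I4 EX
c20: I4 WR R1

I4 = (9, 14, 19, 20)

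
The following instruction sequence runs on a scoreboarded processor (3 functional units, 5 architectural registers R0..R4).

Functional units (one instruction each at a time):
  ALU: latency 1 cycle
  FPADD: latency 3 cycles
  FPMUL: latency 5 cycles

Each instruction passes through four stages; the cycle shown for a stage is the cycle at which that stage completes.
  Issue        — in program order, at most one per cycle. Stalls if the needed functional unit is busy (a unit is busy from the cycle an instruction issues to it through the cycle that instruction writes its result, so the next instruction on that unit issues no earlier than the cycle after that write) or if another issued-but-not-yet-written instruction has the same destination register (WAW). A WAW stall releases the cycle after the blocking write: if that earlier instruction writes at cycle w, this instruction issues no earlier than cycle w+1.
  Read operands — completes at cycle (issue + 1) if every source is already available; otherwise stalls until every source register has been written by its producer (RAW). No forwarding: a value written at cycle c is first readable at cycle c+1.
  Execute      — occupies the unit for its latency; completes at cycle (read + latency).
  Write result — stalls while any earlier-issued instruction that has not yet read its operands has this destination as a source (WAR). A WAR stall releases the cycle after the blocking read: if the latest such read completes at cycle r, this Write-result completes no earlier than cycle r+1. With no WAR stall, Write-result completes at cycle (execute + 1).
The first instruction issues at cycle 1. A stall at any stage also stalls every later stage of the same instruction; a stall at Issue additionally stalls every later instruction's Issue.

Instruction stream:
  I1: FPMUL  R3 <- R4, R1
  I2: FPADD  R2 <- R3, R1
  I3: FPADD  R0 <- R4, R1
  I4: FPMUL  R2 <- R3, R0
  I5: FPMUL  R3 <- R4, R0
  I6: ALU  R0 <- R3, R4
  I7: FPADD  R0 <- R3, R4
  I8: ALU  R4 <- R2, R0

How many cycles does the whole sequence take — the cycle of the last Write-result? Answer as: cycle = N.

cycle = 46

cycle 1: I1→FPMUL
cycle 2: I1 RO | I2→FPADD
cycle 7: I1 EX
cycle 8: I1 WR R3
cycle 9: I2 RO
cycle 12: I2 EX
cycle 13: I2 WR R2
cycle 14: I3→FPADD
cycle 15: I3 RO | I4→FPMUL
cycle 18: I3 EX
cycle 19: I3 WR R0
cycle 20: I4 RO
cycle 25: I4 EX
cycle 26: I4 WR R2
cycle 27: I5→FPMUL
cycle 28: I5 RO | I6→ALU
cycle 33: I5 EX
cycle 34: I5 WR R3
cycle 35: I6 RO
cycle 36: I6 EX
cycle 37: I6 WR R0
cycle 38: I7→FPADD
cycle 39: I7 RO | I8→ALU
cycle 42: I7 EX
cycle 43: I7 WR R0
cycle 44: I8 RO
cycle 45: I8 EX
cycle 46: I8 WR R4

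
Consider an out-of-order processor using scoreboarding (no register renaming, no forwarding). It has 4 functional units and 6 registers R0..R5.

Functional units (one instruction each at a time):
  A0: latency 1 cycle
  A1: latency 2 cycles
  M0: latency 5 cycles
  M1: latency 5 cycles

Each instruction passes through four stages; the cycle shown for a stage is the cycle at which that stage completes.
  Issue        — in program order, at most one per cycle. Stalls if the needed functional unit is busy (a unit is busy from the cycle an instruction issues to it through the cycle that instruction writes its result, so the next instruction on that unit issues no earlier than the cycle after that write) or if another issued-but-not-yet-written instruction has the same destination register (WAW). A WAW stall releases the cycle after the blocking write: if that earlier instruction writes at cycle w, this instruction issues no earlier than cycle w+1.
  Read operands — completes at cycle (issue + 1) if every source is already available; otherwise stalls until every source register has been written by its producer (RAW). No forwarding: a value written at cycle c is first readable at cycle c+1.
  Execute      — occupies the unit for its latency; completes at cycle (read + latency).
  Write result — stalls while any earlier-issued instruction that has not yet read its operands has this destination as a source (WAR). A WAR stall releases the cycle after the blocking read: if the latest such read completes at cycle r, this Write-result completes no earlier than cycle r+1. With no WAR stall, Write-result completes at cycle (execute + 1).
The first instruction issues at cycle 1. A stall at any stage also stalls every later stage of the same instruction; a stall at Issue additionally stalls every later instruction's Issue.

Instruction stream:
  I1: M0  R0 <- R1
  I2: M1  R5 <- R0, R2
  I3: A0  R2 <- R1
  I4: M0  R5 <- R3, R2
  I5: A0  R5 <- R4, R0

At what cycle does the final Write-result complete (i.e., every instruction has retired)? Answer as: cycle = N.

cycle = 27

t=1  I1 dispatched to M0
t=2  I1 operands ready, I2 dispatched to M1
t=3  I3 dispatched to A0
t=4  I3 operands ready
t=5  I3 complete
t=7  I1 complete
t=8  R0←I1
t=9  I2 operands ready
t=10  R2←I3
t=14  I2 complete
t=15  R5←I2
t=16  I4 dispatched to M0
t=17  I4 operands ready
t=22  I4 complete
t=23  R5←I4
t=24  I5 dispatched to A0
t=25  I5 operands ready
t=26  I5 complete
t=27  R5←I5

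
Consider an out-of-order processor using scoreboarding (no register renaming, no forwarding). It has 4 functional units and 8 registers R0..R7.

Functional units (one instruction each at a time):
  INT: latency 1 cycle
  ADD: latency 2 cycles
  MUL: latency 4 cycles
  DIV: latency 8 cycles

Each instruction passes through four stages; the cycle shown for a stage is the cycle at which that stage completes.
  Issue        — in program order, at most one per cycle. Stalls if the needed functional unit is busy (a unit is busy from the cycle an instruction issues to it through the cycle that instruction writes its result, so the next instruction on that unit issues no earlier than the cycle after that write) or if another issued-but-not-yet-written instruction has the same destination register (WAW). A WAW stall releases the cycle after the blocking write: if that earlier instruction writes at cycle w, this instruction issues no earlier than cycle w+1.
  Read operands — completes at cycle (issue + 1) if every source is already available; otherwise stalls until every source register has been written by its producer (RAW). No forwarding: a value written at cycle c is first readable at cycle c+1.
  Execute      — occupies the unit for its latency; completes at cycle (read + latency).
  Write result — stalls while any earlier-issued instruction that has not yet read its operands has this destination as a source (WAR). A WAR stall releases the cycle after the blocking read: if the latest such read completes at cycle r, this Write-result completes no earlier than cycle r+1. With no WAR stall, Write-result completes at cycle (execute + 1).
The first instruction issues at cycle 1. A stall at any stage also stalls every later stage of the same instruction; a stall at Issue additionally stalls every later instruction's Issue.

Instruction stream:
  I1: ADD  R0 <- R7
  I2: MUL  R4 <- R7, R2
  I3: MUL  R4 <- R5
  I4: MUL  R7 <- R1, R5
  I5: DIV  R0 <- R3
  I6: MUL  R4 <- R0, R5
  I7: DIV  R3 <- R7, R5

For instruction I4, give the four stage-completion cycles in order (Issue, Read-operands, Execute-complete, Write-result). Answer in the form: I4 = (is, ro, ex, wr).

[I1] 1/2/4/5
[I2] 2/3/7/8
[I3] 9/10/14/15  (struct: MUL busy until I2 writes@8)
[I4] 16/17/21/22  (struct: MUL busy until I3 writes@15)
[I5] 17/18/26/27
[I6] 23/28/32/33  (struct: MUL busy until I4 writes@22; RAW R0: wait I5 write@27)
[I7] 28/29/37/38  (struct: DIV busy until I5 writes@27)

I4 = (16, 17, 21, 22)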